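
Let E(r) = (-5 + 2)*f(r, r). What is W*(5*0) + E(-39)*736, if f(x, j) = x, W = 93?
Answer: 86112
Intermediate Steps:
E(r) = -3*r (E(r) = (-5 + 2)*r = -3*r)
W*(5*0) + E(-39)*736 = 93*(5*0) - 3*(-39)*736 = 93*0 + 117*736 = 0 + 86112 = 86112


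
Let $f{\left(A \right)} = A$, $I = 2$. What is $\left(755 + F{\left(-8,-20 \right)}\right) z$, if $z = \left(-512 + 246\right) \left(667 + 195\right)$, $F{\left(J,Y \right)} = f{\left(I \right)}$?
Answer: $-173574044$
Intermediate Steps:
$F{\left(J,Y \right)} = 2$
$z = -229292$ ($z = \left(-266\right) 862 = -229292$)
$\left(755 + F{\left(-8,-20 \right)}\right) z = \left(755 + 2\right) \left(-229292\right) = 757 \left(-229292\right) = -173574044$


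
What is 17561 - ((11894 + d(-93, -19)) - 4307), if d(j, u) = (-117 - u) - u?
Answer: 10053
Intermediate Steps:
d(j, u) = -117 - 2*u
17561 - ((11894 + d(-93, -19)) - 4307) = 17561 - ((11894 + (-117 - 2*(-19))) - 4307) = 17561 - ((11894 + (-117 + 38)) - 4307) = 17561 - ((11894 - 79) - 4307) = 17561 - (11815 - 4307) = 17561 - 1*7508 = 17561 - 7508 = 10053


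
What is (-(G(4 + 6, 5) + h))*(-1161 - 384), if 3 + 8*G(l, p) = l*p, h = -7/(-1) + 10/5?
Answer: 183855/8 ≈ 22982.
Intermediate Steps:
h = 9 (h = -7*(-1) + 10*(1/5) = 7 + 2 = 9)
G(l, p) = -3/8 + l*p/8 (G(l, p) = -3/8 + (l*p)/8 = -3/8 + l*p/8)
(-(G(4 + 6, 5) + h))*(-1161 - 384) = (-((-3/8 + (1/8)*(4 + 6)*5) + 9))*(-1161 - 384) = -((-3/8 + (1/8)*10*5) + 9)*(-1545) = -((-3/8 + 25/4) + 9)*(-1545) = -(47/8 + 9)*(-1545) = -1*119/8*(-1545) = -119/8*(-1545) = 183855/8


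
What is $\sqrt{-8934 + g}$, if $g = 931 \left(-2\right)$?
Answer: $2 i \sqrt{2699} \approx 103.9 i$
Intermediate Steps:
$g = -1862$
$\sqrt{-8934 + g} = \sqrt{-8934 - 1862} = \sqrt{-10796} = 2 i \sqrt{2699}$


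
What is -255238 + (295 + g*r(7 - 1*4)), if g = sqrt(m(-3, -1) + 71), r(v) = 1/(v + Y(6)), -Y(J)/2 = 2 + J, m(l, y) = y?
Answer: -254943 - sqrt(70)/13 ≈ -2.5494e+5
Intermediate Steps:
Y(J) = -4 - 2*J (Y(J) = -2*(2 + J) = -4 - 2*J)
r(v) = 1/(-16 + v) (r(v) = 1/(v + (-4 - 2*6)) = 1/(v + (-4 - 12)) = 1/(v - 16) = 1/(-16 + v))
g = sqrt(70) (g = sqrt(-1 + 71) = sqrt(70) ≈ 8.3666)
-255238 + (295 + g*r(7 - 1*4)) = -255238 + (295 + sqrt(70)/(-16 + (7 - 1*4))) = -255238 + (295 + sqrt(70)/(-16 + (7 - 4))) = -255238 + (295 + sqrt(70)/(-16 + 3)) = -255238 + (295 + sqrt(70)/(-13)) = -255238 + (295 + sqrt(70)*(-1/13)) = -255238 + (295 - sqrt(70)/13) = -254943 - sqrt(70)/13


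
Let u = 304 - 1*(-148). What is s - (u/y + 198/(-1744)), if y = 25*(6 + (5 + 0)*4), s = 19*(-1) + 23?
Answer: 968703/283400 ≈ 3.4181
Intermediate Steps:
u = 452 (u = 304 + 148 = 452)
s = 4 (s = -19 + 23 = 4)
y = 650 (y = 25*(6 + 5*4) = 25*(6 + 20) = 25*26 = 650)
s - (u/y + 198/(-1744)) = 4 - (452/650 + 198/(-1744)) = 4 - (452*(1/650) + 198*(-1/1744)) = 4 - (226/325 - 99/872) = 4 - 1*164897/283400 = 4 - 164897/283400 = 968703/283400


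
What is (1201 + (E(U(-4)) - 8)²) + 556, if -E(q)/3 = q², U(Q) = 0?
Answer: 1821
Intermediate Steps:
E(q) = -3*q²
(1201 + (E(U(-4)) - 8)²) + 556 = (1201 + (-3*0² - 8)²) + 556 = (1201 + (-3*0 - 8)²) + 556 = (1201 + (0 - 8)²) + 556 = (1201 + (-8)²) + 556 = (1201 + 64) + 556 = 1265 + 556 = 1821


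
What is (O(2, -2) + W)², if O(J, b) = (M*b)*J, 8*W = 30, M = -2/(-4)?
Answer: 49/16 ≈ 3.0625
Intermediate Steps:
M = ½ (M = -2*(-¼) = ½ ≈ 0.50000)
W = 15/4 (W = (⅛)*30 = 15/4 ≈ 3.7500)
O(J, b) = J*b/2 (O(J, b) = (b/2)*J = J*b/2)
(O(2, -2) + W)² = ((½)*2*(-2) + 15/4)² = (-2 + 15/4)² = (7/4)² = 49/16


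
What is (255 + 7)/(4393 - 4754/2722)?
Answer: 178291/2988248 ≈ 0.059664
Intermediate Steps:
(255 + 7)/(4393 - 4754/2722) = 262/(4393 - 4754*1/2722) = 262/(4393 - 2377/1361) = 262/(5976496/1361) = 262*(1361/5976496) = 178291/2988248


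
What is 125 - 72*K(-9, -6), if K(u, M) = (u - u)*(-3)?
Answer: 125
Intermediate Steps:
K(u, M) = 0 (K(u, M) = 0*(-3) = 0)
125 - 72*K(-9, -6) = 125 - 72*0 = 125 + 0 = 125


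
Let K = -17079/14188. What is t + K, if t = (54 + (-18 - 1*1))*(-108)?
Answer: -53647719/14188 ≈ -3781.2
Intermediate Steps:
K = -17079/14188 (K = -17079*1/14188 = -17079/14188 ≈ -1.2038)
t = -3780 (t = (54 + (-18 - 1))*(-108) = (54 - 19)*(-108) = 35*(-108) = -3780)
t + K = -3780 - 17079/14188 = -53647719/14188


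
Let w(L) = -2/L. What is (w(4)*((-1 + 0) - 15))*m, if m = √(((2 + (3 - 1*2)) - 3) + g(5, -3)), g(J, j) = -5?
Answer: 8*I*√5 ≈ 17.889*I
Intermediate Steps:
m = I*√5 (m = √(((2 + (3 - 1*2)) - 3) - 5) = √(((2 + (3 - 2)) - 3) - 5) = √(((2 + 1) - 3) - 5) = √((3 - 3) - 5) = √(0 - 5) = √(-5) = I*√5 ≈ 2.2361*I)
(w(4)*((-1 + 0) - 15))*m = ((-2/4)*((-1 + 0) - 15))*(I*√5) = ((-2*¼)*(-1 - 15))*(I*√5) = (-½*(-16))*(I*√5) = 8*(I*√5) = 8*I*√5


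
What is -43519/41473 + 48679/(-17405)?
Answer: -2776312362/721837565 ≈ -3.8462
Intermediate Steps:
-43519/41473 + 48679/(-17405) = -43519*1/41473 + 48679*(-1/17405) = -43519/41473 - 48679/17405 = -2776312362/721837565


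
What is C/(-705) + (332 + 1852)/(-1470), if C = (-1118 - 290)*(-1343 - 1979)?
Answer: -32748964/4935 ≈ -6636.1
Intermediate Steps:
C = 4677376 (C = -1408*(-3322) = 4677376)
C/(-705) + (332 + 1852)/(-1470) = 4677376/(-705) + (332 + 1852)/(-1470) = 4677376*(-1/705) + 2184*(-1/1470) = -4677376/705 - 52/35 = -32748964/4935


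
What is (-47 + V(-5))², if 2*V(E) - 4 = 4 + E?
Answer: 8281/4 ≈ 2070.3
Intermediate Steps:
V(E) = 4 + E/2 (V(E) = 2 + (4 + E)/2 = 2 + (2 + E/2) = 4 + E/2)
(-47 + V(-5))² = (-47 + (4 + (½)*(-5)))² = (-47 + (4 - 5/2))² = (-47 + 3/2)² = (-91/2)² = 8281/4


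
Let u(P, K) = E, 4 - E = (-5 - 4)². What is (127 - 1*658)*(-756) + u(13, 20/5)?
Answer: 401359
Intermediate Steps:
E = -77 (E = 4 - (-5 - 4)² = 4 - 1*(-9)² = 4 - 1*81 = 4 - 81 = -77)
u(P, K) = -77
(127 - 1*658)*(-756) + u(13, 20/5) = (127 - 1*658)*(-756) - 77 = (127 - 658)*(-756) - 77 = -531*(-756) - 77 = 401436 - 77 = 401359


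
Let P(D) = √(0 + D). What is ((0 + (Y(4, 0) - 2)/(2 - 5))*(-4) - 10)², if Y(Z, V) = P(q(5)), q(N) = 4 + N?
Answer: 676/9 ≈ 75.111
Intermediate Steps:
P(D) = √D
Y(Z, V) = 3 (Y(Z, V) = √(4 + 5) = √9 = 3)
((0 + (Y(4, 0) - 2)/(2 - 5))*(-4) - 10)² = ((0 + (3 - 2)/(2 - 5))*(-4) - 10)² = ((0 + 1/(-3))*(-4) - 10)² = ((0 + 1*(-⅓))*(-4) - 10)² = ((0 - ⅓)*(-4) - 10)² = (-⅓*(-4) - 10)² = (4/3 - 10)² = (-26/3)² = 676/9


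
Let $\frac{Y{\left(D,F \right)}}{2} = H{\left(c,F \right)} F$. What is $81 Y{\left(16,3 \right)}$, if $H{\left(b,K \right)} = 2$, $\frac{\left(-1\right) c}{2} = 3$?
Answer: $972$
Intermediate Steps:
$c = -6$ ($c = \left(-2\right) 3 = -6$)
$Y{\left(D,F \right)} = 4 F$ ($Y{\left(D,F \right)} = 2 \cdot 2 F = 4 F$)
$81 Y{\left(16,3 \right)} = 81 \cdot 4 \cdot 3 = 81 \cdot 12 = 972$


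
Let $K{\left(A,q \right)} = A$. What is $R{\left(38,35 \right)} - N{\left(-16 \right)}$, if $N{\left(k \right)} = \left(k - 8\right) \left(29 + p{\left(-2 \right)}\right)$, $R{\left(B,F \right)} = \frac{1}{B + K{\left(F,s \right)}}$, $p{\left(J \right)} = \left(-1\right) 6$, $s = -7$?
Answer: $\frac{40297}{73} \approx 552.01$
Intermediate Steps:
$p{\left(J \right)} = -6$
$R{\left(B,F \right)} = \frac{1}{B + F}$
$N{\left(k \right)} = -184 + 23 k$ ($N{\left(k \right)} = \left(k - 8\right) \left(29 - 6\right) = \left(-8 + k\right) 23 = -184 + 23 k$)
$R{\left(38,35 \right)} - N{\left(-16 \right)} = \frac{1}{38 + 35} - \left(-184 + 23 \left(-16\right)\right) = \frac{1}{73} - \left(-184 - 368\right) = \frac{1}{73} - -552 = \frac{1}{73} + 552 = \frac{40297}{73}$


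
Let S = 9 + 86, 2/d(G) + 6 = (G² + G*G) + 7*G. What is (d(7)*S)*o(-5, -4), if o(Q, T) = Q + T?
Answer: -570/47 ≈ -12.128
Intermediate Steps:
d(G) = 2/(-6 + 2*G² + 7*G) (d(G) = 2/(-6 + ((G² + G*G) + 7*G)) = 2/(-6 + ((G² + G²) + 7*G)) = 2/(-6 + (2*G² + 7*G)) = 2/(-6 + 2*G² + 7*G))
S = 95
(d(7)*S)*o(-5, -4) = ((2/(-6 + 2*7² + 7*7))*95)*(-5 - 4) = ((2/(-6 + 2*49 + 49))*95)*(-9) = ((2/(-6 + 98 + 49))*95)*(-9) = ((2/141)*95)*(-9) = (190/141)*(-9) = -570/47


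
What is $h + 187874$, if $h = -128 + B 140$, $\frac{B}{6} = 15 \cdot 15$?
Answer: $376746$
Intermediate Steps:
$B = 1350$ ($B = 6 \cdot 15 \cdot 15 = 6 \cdot 225 = 1350$)
$h = 188872$ ($h = -128 + 1350 \cdot 140 = -128 + 189000 = 188872$)
$h + 187874 = 188872 + 187874 = 376746$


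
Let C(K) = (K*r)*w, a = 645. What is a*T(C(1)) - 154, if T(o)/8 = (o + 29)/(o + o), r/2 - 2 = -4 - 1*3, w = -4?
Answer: 8593/2 ≈ 4296.5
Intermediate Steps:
r = -10 (r = 4 + 2*(-4 - 1*3) = 4 + 2*(-4 - 3) = 4 + 2*(-7) = 4 - 14 = -10)
C(K) = 40*K (C(K) = (K*(-10))*(-4) = -10*K*(-4) = 40*K)
T(o) = 4*(29 + o)/o (T(o) = 8*((o + 29)/(o + o)) = 8*((29 + o)/((2*o))) = 8*((29 + o)*(1/(2*o))) = 8*((29 + o)/(2*o)) = 4*(29 + o)/o)
a*T(C(1)) - 154 = 645*(4 + 116/((40*1))) - 154 = 645*(4 + 116/40) - 154 = 645*(4 + 116*(1/40)) - 154 = 645*(4 + 29/10) - 154 = 645*(69/10) - 154 = 8901/2 - 154 = 8593/2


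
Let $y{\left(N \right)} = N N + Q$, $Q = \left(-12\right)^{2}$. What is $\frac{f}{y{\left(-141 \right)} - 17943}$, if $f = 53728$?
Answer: $\frac{26864}{1041} \approx 25.806$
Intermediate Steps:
$Q = 144$
$y{\left(N \right)} = 144 + N^{2}$ ($y{\left(N \right)} = N N + 144 = N^{2} + 144 = 144 + N^{2}$)
$\frac{f}{y{\left(-141 \right)} - 17943} = \frac{53728}{\left(144 + \left(-141\right)^{2}\right) - 17943} = \frac{53728}{\left(144 + 19881\right) - 17943} = \frac{53728}{20025 - 17943} = \frac{53728}{2082} = 53728 \cdot \frac{1}{2082} = \frac{26864}{1041}$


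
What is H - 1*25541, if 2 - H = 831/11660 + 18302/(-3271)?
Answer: -973843201421/38139860 ≈ -25533.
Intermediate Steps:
H = 286962839/38139860 (H = 2 - (831/11660 + 18302/(-3271)) = 2 - (831*(1/11660) + 18302*(-1/3271)) = 2 - (831/11660 - 18302/3271) = 2 - 1*(-210683119/38139860) = 2 + 210683119/38139860 = 286962839/38139860 ≈ 7.5240)
H - 1*25541 = 286962839/38139860 - 1*25541 = 286962839/38139860 - 25541 = -973843201421/38139860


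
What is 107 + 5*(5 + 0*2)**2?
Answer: 232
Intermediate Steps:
107 + 5*(5 + 0*2)**2 = 107 + 5*(5 + 0)**2 = 107 + 5*5**2 = 107 + 5*25 = 107 + 125 = 232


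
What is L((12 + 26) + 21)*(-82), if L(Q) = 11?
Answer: -902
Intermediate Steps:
L((12 + 26) + 21)*(-82) = 11*(-82) = -902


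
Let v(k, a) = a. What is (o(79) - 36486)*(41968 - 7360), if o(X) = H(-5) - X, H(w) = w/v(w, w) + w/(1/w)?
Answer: -1264541712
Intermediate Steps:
H(w) = 1 + w**2 (H(w) = w/w + w/(1/w) = 1 + w*w = 1 + w**2)
o(X) = 26 - X (o(X) = (1 + (-5)**2) - X = (1 + 25) - X = 26 - X)
(o(79) - 36486)*(41968 - 7360) = ((26 - 1*79) - 36486)*(41968 - 7360) = ((26 - 79) - 36486)*34608 = (-53 - 36486)*34608 = -36539*34608 = -1264541712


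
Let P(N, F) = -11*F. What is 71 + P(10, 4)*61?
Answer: -2613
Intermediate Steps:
71 + P(10, 4)*61 = 71 - 11*4*61 = 71 - 44*61 = 71 - 2684 = -2613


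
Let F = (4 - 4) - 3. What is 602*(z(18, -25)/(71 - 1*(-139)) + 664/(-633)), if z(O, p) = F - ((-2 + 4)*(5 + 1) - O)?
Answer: -1971421/3165 ≈ -622.88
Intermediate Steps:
F = -3 (F = 0 - 3 = -3)
z(O, p) = -15 + O (z(O, p) = -3 - ((-2 + 4)*(5 + 1) - O) = -3 - (2*6 - O) = -3 - (12 - O) = -3 + (-12 + O) = -15 + O)
602*(z(18, -25)/(71 - 1*(-139)) + 664/(-633)) = 602*((-15 + 18)/(71 - 1*(-139)) + 664/(-633)) = 602*(3/(71 + 139) + 664*(-1/633)) = 602*(3/210 - 664/633) = 602*(3*(1/210) - 664/633) = 602*(1/70 - 664/633) = 602*(-45847/44310) = -1971421/3165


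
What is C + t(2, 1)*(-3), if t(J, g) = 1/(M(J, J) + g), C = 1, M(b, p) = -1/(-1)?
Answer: -½ ≈ -0.50000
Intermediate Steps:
M(b, p) = 1 (M(b, p) = -1*(-1) = 1)
t(J, g) = 1/(1 + g)
C + t(2, 1)*(-3) = 1 - 3/(1 + 1) = 1 - 3/2 = -½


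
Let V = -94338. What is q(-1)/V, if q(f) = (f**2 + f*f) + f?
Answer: -1/94338 ≈ -1.0600e-5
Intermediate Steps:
q(f) = f + 2*f**2 (q(f) = (f**2 + f**2) + f = 2*f**2 + f = f + 2*f**2)
q(-1)/V = -(1 + 2*(-1))/(-94338) = -(1 - 2)*(-1/94338) = -1*(-1)*(-1/94338) = 1*(-1/94338) = -1/94338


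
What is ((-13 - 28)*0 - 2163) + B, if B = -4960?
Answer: -7123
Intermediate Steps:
((-13 - 28)*0 - 2163) + B = ((-13 - 28)*0 - 2163) - 4960 = (-41*0 - 2163) - 4960 = (0 - 2163) - 4960 = -2163 - 4960 = -7123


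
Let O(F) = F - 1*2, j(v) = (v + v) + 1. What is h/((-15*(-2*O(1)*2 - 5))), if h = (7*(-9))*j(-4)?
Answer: 147/5 ≈ 29.400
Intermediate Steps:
j(v) = 1 + 2*v (j(v) = 2*v + 1 = 1 + 2*v)
h = 441 (h = (7*(-9))*(1 + 2*(-4)) = -63*(1 - 8) = -63*(-7) = 441)
O(F) = -2 + F (O(F) = F - 2 = -2 + F)
h/((-15*(-2*O(1)*2 - 5))) = 441/((-15*(-2*(-2 + 1)*2 - 5))) = 441/((-15*(-2*(-1)*2 - 5))) = 441/((-15*(2*2 - 5))) = 441/((-15*(4 - 5))) = 441/((-15*(-1))) = 441/15 = 441*(1/15) = 147/5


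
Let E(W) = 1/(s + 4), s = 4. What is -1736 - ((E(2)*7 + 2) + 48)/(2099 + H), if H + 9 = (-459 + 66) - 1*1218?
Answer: -6652759/3832 ≈ -1736.1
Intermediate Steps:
E(W) = ⅛ (E(W) = 1/(4 + 4) = 1/8 = ⅛)
H = -1620 (H = -9 + ((-459 + 66) - 1*1218) = -9 + (-393 - 1218) = -9 - 1611 = -1620)
-1736 - ((E(2)*7 + 2) + 48)/(2099 + H) = -1736 - (((⅛)*7 + 2) + 48)/(2099 - 1620) = -1736 - ((7/8 + 2) + 48)/479 = -1736 - (23/8 + 48)/479 = -1736 - 407/(8*479) = -1736 - 1*407/3832 = -1736 - 407/3832 = -6652759/3832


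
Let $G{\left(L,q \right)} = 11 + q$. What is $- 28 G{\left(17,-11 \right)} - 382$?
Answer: $-382$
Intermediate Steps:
$- 28 G{\left(17,-11 \right)} - 382 = - 28 \left(11 - 11\right) - 382 = \left(-28\right) 0 - 382 = 0 - 382 = -382$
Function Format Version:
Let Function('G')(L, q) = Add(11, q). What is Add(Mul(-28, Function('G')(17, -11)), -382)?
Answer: -382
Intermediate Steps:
Add(Mul(-28, Function('G')(17, -11)), -382) = Add(Mul(-28, Add(11, -11)), -382) = Add(Mul(-28, 0), -382) = Add(0, -382) = -382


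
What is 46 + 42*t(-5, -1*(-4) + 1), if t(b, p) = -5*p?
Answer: -1004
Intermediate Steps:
46 + 42*t(-5, -1*(-4) + 1) = 46 + 42*(-5*(-1*(-4) + 1)) = 46 + 42*(-5*(4 + 1)) = 46 + 42*(-5*5) = 46 + 42*(-25) = 46 - 1050 = -1004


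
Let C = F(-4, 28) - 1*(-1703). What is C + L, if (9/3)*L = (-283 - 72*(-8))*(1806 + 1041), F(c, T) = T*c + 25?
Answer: 279673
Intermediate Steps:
F(c, T) = 25 + T*c
C = 1616 (C = (25 + 28*(-4)) - 1*(-1703) = (25 - 112) + 1703 = -87 + 1703 = 1616)
L = 278057 (L = ((-283 - 72*(-8))*(1806 + 1041))/3 = ((-283 + 576)*2847)/3 = (293*2847)/3 = (1/3)*834171 = 278057)
C + L = 1616 + 278057 = 279673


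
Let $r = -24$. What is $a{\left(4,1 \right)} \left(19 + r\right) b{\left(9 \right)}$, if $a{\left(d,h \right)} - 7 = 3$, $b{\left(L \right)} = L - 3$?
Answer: $-300$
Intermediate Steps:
$b{\left(L \right)} = -3 + L$ ($b{\left(L \right)} = L - 3 = -3 + L$)
$a{\left(d,h \right)} = 10$ ($a{\left(d,h \right)} = 7 + 3 = 10$)
$a{\left(4,1 \right)} \left(19 + r\right) b{\left(9 \right)} = 10 \left(19 - 24\right) \left(-3 + 9\right) = 10 \left(-5\right) 6 = \left(-50\right) 6 = -300$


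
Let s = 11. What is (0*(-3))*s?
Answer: 0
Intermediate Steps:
(0*(-3))*s = (0*(-3))*11 = 0*11 = 0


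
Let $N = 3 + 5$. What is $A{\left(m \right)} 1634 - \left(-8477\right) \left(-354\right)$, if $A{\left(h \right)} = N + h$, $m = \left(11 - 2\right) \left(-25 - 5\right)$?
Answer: $-3428966$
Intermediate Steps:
$m = -270$ ($m = 9 \left(-30\right) = -270$)
$N = 8$
$A{\left(h \right)} = 8 + h$
$A{\left(m \right)} 1634 - \left(-8477\right) \left(-354\right) = \left(8 - 270\right) 1634 - \left(-8477\right) \left(-354\right) = \left(-262\right) 1634 - 3000858 = -428108 - 3000858 = -3428966$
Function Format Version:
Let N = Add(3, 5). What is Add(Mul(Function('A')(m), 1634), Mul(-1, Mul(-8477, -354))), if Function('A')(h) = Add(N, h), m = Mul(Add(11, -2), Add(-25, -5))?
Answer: -3428966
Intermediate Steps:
m = -270 (m = Mul(9, -30) = -270)
N = 8
Function('A')(h) = Add(8, h)
Add(Mul(Function('A')(m), 1634), Mul(-1, Mul(-8477, -354))) = Add(Mul(Add(8, -270), 1634), Mul(-1, Mul(-8477, -354))) = Add(Mul(-262, 1634), Mul(-1, 3000858)) = Add(-428108, -3000858) = -3428966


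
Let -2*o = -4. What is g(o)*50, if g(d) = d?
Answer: 100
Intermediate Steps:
o = 2 (o = -1/2*(-4) = 2)
g(o)*50 = 2*50 = 100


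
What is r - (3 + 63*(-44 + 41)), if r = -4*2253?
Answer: -8826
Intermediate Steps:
r = -9012
r - (3 + 63*(-44 + 41)) = -9012 - (3 + 63*(-44 + 41)) = -9012 - (3 + 63*(-3)) = -9012 - (3 - 189) = -9012 - 1*(-186) = -9012 + 186 = -8826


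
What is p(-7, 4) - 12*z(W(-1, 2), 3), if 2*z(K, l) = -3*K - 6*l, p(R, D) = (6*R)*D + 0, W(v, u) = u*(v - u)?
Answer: -168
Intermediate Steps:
p(R, D) = 6*D*R (p(R, D) = 6*D*R + 0 = 6*D*R)
z(K, l) = -3*l - 3*K/2 (z(K, l) = (-3*K - 6*l)/2 = (-6*l - 3*K)/2 = -3*l - 3*K/2)
p(-7, 4) - 12*z(W(-1, 2), 3) = 6*4*(-7) - 12*(-3*3 - 3*(-1 - 1*2)) = -168 - 12*(-9 - 3*(-1 - 2)) = -168 - 12*(-9 - 3*(-3)) = -168 - 12*(-9 - 3/2*(-6)) = -168 - 12*(-9 + 9) = -168 - 12*0 = -168 + 0 = -168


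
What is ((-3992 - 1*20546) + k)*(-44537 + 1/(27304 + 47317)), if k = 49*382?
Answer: 19342161670320/74621 ≈ 2.5921e+8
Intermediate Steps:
k = 18718
((-3992 - 1*20546) + k)*(-44537 + 1/(27304 + 47317)) = ((-3992 - 1*20546) + 18718)*(-44537 + 1/(27304 + 47317)) = ((-3992 - 20546) + 18718)*(-44537 + 1/74621) = (-24538 + 18718)*(-44537 + 1/74621) = -5820*(-3323395476/74621) = 19342161670320/74621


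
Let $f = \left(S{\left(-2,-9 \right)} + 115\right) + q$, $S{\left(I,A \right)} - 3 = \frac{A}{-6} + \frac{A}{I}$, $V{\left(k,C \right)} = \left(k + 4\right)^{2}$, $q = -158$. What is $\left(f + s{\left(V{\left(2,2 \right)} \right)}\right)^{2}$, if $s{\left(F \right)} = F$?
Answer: $4$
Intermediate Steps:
$V{\left(k,C \right)} = \left(4 + k\right)^{2}$
$S{\left(I,A \right)} = 3 - \frac{A}{6} + \frac{A}{I}$ ($S{\left(I,A \right)} = 3 + \left(\frac{A}{-6} + \frac{A}{I}\right) = 3 + \left(A \left(- \frac{1}{6}\right) + \frac{A}{I}\right) = 3 - \left(\frac{A}{6} - \frac{A}{I}\right) = 3 - \frac{A}{6} + \frac{A}{I}$)
$f = -34$ ($f = \left(\left(3 - - \frac{3}{2} - \frac{9}{-2}\right) + 115\right) - 158 = \left(\left(3 + \frac{3}{2} - - \frac{9}{2}\right) + 115\right) - 158 = \left(\left(3 + \frac{3}{2} + \frac{9}{2}\right) + 115\right) - 158 = \left(9 + 115\right) - 158 = 124 - 158 = -34$)
$\left(f + s{\left(V{\left(2,2 \right)} \right)}\right)^{2} = \left(-34 + \left(4 + 2\right)^{2}\right)^{2} = \left(-34 + 6^{2}\right)^{2} = \left(-34 + 36\right)^{2} = 2^{2} = 4$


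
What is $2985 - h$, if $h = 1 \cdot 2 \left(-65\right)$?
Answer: $3115$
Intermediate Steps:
$h = -130$ ($h = 2 \left(-65\right) = -130$)
$2985 - h = 2985 - -130 = 2985 + 130 = 3115$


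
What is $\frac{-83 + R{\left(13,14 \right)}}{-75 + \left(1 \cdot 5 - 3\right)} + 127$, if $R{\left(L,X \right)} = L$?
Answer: $\frac{9341}{73} \approx 127.96$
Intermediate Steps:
$\frac{-83 + R{\left(13,14 \right)}}{-75 + \left(1 \cdot 5 - 3\right)} + 127 = \frac{-83 + 13}{-75 + \left(1 \cdot 5 - 3\right)} + 127 = - \frac{70}{-75 + \left(5 - 3\right)} + 127 = - \frac{70}{-75 + 2} + 127 = - \frac{70}{-73} + 127 = \left(-70\right) \left(- \frac{1}{73}\right) + 127 = \frac{70}{73} + 127 = \frac{9341}{73}$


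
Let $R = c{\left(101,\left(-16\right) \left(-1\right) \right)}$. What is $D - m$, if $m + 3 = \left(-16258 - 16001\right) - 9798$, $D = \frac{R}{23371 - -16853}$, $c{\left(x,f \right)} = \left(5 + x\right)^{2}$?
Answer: $\frac{422958169}{10056} \approx 42060.0$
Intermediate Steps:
$R = 11236$ ($R = \left(5 + 101\right)^{2} = 106^{2} = 11236$)
$D = \frac{2809}{10056}$ ($D = \frac{11236}{23371 - -16853} = \frac{11236}{23371 + 16853} = \frac{11236}{40224} = 11236 \cdot \frac{1}{40224} = \frac{2809}{10056} \approx 0.27934$)
$m = -42060$ ($m = -3 - 42057 = -42060$)
$D - m = \frac{2809}{10056} - -42060 = \frac{2809}{10056} + 42060 = \frac{422958169}{10056}$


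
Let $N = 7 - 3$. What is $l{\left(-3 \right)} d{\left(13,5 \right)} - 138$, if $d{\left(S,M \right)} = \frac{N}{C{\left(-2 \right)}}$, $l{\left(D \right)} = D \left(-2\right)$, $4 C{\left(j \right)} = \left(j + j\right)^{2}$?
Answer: $-132$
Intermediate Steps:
$C{\left(j \right)} = j^{2}$ ($C{\left(j \right)} = \frac{\left(j + j\right)^{2}}{4} = \frac{\left(2 j\right)^{2}}{4} = \frac{4 j^{2}}{4} = j^{2}$)
$l{\left(D \right)} = - 2 D$
$N = 4$ ($N = 7 - 3 = 4$)
$d{\left(S,M \right)} = 1$ ($d{\left(S,M \right)} = \frac{4}{\left(-2\right)^{2}} = \frac{4}{4} = 4 \cdot \frac{1}{4} = 1$)
$l{\left(-3 \right)} d{\left(13,5 \right)} - 138 = \left(-2\right) \left(-3\right) 1 - 138 = 6 \cdot 1 - 138 = 6 - 138 = -132$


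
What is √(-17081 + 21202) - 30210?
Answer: -30210 + √4121 ≈ -30146.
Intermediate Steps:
√(-17081 + 21202) - 30210 = √4121 - 30210 = -30210 + √4121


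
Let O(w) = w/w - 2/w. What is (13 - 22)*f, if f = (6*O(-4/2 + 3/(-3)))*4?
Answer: -360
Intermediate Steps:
O(w) = 1 - 2/w
f = 40 (f = (6*((-2 + (-4/2 + 3/(-3)))/(-4/2 + 3/(-3))))*4 = (6*((-2 + (-4*1/2 + 3*(-1/3)))/(-4*1/2 + 3*(-1/3))))*4 = (6*((-2 + (-2 - 1))/(-2 - 1)))*4 = (6*((-2 - 3)/(-3)))*4 = (6*(-1/3*(-5)))*4 = (6*(5/3))*4 = 10*4 = 40)
(13 - 22)*f = (13 - 22)*40 = -9*40 = -360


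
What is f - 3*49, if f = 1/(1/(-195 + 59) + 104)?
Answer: -2078885/14143 ≈ -146.99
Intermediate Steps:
f = 136/14143 (f = 1/(1/(-136) + 104) = 1/(-1/136 + 104) = 1/(14143/136) = 136/14143 ≈ 0.0096161)
f - 3*49 = 136/14143 - 3*49 = 136/14143 - 147 = -2078885/14143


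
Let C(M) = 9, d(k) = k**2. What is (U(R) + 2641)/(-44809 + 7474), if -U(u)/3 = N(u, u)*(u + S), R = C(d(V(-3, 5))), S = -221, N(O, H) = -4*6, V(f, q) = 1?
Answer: 12623/37335 ≈ 0.33810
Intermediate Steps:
N(O, H) = -24
R = 9
U(u) = -15912 + 72*u (U(u) = -(-72)*(u - 221) = -(-72)*(-221 + u) = -3*(5304 - 24*u) = -15912 + 72*u)
(U(R) + 2641)/(-44809 + 7474) = ((-15912 + 72*9) + 2641)/(-44809 + 7474) = ((-15912 + 648) + 2641)/(-37335) = (-15264 + 2641)*(-1/37335) = -12623*(-1/37335) = 12623/37335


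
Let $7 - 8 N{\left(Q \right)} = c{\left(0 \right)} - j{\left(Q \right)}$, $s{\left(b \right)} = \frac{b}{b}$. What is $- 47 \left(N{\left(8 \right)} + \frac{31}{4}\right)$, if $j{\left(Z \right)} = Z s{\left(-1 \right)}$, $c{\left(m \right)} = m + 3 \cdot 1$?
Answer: $- \frac{1739}{4} \approx -434.75$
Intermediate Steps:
$s{\left(b \right)} = 1$
$c{\left(m \right)} = 3 + m$ ($c{\left(m \right)} = m + 3 = 3 + m$)
$j{\left(Z \right)} = Z$ ($j{\left(Z \right)} = Z 1 = Z$)
$N{\left(Q \right)} = \frac{1}{2} + \frac{Q}{8}$ ($N{\left(Q \right)} = \frac{7}{8} - \frac{\left(3 + 0\right) - Q}{8} = \frac{7}{8} - \frac{3 - Q}{8} = \frac{7}{8} + \left(- \frac{3}{8} + \frac{Q}{8}\right) = \frac{1}{2} + \frac{Q}{8}$)
$- 47 \left(N{\left(8 \right)} + \frac{31}{4}\right) = - 47 \left(\left(\frac{1}{2} + \frac{1}{8} \cdot 8\right) + \frac{31}{4}\right) = - 47 \left(\left(\frac{1}{2} + 1\right) + 31 \cdot \frac{1}{4}\right) = - 47 \left(\frac{3}{2} + \frac{31}{4}\right) = \left(-47\right) \frac{37}{4} = - \frac{1739}{4}$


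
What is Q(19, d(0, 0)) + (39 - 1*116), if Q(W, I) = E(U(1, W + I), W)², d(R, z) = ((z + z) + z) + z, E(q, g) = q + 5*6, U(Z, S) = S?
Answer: 2324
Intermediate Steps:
E(q, g) = 30 + q (E(q, g) = q + 30 = 30 + q)
d(R, z) = 4*z (d(R, z) = (2*z + z) + z = 3*z + z = 4*z)
Q(W, I) = (30 + I + W)² (Q(W, I) = (30 + (W + I))² = (30 + (I + W))² = (30 + I + W)²)
Q(19, d(0, 0)) + (39 - 1*116) = (30 + 4*0 + 19)² + (39 - 1*116) = (30 + 0 + 19)² + (39 - 116) = 49² - 77 = 2401 - 77 = 2324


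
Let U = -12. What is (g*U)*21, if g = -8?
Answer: 2016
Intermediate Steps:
(g*U)*21 = -8*(-12)*21 = 96*21 = 2016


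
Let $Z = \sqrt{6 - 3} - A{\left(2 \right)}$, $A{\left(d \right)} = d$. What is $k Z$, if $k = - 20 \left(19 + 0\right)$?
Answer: $760 - 380 \sqrt{3} \approx 101.82$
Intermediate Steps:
$k = -380$ ($k = \left(-20\right) 19 = -380$)
$Z = -2 + \sqrt{3}$ ($Z = \sqrt{6 - 3} - 2 = \sqrt{3} - 2 = -2 + \sqrt{3} \approx -0.26795$)
$k Z = - 380 \left(-2 + \sqrt{3}\right) = 760 - 380 \sqrt{3}$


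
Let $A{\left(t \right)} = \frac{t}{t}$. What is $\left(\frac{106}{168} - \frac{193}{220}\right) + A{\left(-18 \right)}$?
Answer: $\frac{1741}{2310} \approx 0.75368$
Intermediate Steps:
$A{\left(t \right)} = 1$
$\left(\frac{106}{168} - \frac{193}{220}\right) + A{\left(-18 \right)} = \left(\frac{106}{168} - \frac{193}{220}\right) + 1 = \left(106 \cdot \frac{1}{168} - \frac{193}{220}\right) + 1 = \left(\frac{53}{84} - \frac{193}{220}\right) + 1 = - \frac{569}{2310} + 1 = \frac{1741}{2310}$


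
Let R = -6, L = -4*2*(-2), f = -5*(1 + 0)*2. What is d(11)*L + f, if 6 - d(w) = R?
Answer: 182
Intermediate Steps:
f = -10 (f = -5*1*2 = -5*2 = -10)
L = 16 (L = -8*(-2) = 16)
d(w) = 12 (d(w) = 6 - 1*(-6) = 6 + 6 = 12)
d(11)*L + f = 12*16 - 10 = 192 - 10 = 182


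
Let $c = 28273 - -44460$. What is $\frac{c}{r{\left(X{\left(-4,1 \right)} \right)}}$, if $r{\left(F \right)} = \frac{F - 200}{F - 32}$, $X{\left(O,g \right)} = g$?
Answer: $\frac{2254723}{199} \approx 11330.0$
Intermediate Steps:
$c = 72733$ ($c = 28273 + 44460 = 72733$)
$r{\left(F \right)} = \frac{-200 + F}{-32 + F}$
$\frac{c}{r{\left(X{\left(-4,1 \right)} \right)}} = \frac{72733}{\frac{1}{-32 + 1} \left(-200 + 1\right)} = \frac{72733}{\frac{1}{-31} \left(-199\right)} = \frac{72733}{\left(- \frac{1}{31}\right) \left(-199\right)} = \frac{72733}{\frac{199}{31}} = 72733 \cdot \frac{31}{199} = \frac{2254723}{199}$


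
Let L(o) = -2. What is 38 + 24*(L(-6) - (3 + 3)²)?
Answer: -874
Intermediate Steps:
38 + 24*(L(-6) - (3 + 3)²) = 38 + 24*(-2 - (3 + 3)²) = 38 + 24*(-2 - 1*6²) = 38 + 24*(-2 - 1*36) = 38 + 24*(-2 - 36) = 38 + 24*(-38) = 38 - 912 = -874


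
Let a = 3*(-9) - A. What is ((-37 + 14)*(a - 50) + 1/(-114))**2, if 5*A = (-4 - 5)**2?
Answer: 1492910091409/324900 ≈ 4.5950e+6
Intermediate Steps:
A = 81/5 (A = (-4 - 5)**2/5 = (1/5)*(-9)**2 = (1/5)*81 = 81/5 ≈ 16.200)
a = -216/5 (a = 3*(-9) - 1*81/5 = -27 - 81/5 = -216/5 ≈ -43.200)
((-37 + 14)*(a - 50) + 1/(-114))**2 = ((-37 + 14)*(-216/5 - 50) + 1/(-114))**2 = (-23*(-466/5) - 1/114)**2 = (10718/5 - 1/114)**2 = (1221847/570)**2 = 1492910091409/324900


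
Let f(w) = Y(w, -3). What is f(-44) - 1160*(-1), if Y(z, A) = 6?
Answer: 1166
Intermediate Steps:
f(w) = 6
f(-44) - 1160*(-1) = 6 - 1160*(-1) = 6 - 1*(-1160) = 6 + 1160 = 1166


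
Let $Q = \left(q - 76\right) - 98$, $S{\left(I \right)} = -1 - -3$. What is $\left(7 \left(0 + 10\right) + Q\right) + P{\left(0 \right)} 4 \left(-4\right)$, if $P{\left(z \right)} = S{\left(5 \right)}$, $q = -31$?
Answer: $-167$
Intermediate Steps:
$S{\left(I \right)} = 2$ ($S{\left(I \right)} = -1 + 3 = 2$)
$P{\left(z \right)} = 2$
$Q = -205$ ($Q = \left(-31 - 76\right) - 98 = -107 - 98 = -205$)
$\left(7 \left(0 + 10\right) + Q\right) + P{\left(0 \right)} 4 \left(-4\right) = \left(7 \left(0 + 10\right) - 205\right) + 2 \cdot 4 \left(-4\right) = \left(7 \cdot 10 - 205\right) + 8 \left(-4\right) = \left(70 - 205\right) - 32 = -135 - 32 = -167$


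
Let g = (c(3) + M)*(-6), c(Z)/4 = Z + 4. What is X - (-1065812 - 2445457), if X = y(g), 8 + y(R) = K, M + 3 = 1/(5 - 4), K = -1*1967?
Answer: 3509294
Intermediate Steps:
K = -1967
M = -2 (M = -3 + 1/(5 - 4) = -3 + 1/1 = -3 + 1 = -2)
c(Z) = 16 + 4*Z (c(Z) = 4*(Z + 4) = 4*(4 + Z) = 16 + 4*Z)
g = -156 (g = ((16 + 4*3) - 2)*(-6) = ((16 + 12) - 2)*(-6) = (28 - 2)*(-6) = 26*(-6) = -156)
y(R) = -1975 (y(R) = -8 - 1967 = -1975)
X = -1975
X - (-1065812 - 2445457) = -1975 - (-1065812 - 2445457) = -1975 - 1*(-3511269) = -1975 + 3511269 = 3509294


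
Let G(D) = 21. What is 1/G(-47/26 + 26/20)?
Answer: 1/21 ≈ 0.047619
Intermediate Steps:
1/G(-47/26 + 26/20) = 1/21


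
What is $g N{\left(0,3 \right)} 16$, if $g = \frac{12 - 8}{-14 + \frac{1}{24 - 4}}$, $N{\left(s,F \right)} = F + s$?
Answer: $- \frac{1280}{93} \approx -13.763$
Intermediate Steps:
$g = - \frac{80}{279}$ ($g = \frac{4}{-14 + \frac{1}{20}} = \frac{4}{- \frac{279}{20}} = 4 \left(- \frac{20}{279}\right) = - \frac{80}{279} \approx -0.28674$)
$g N{\left(0,3 \right)} 16 = - \frac{80 \left(3 + 0\right)}{279} \cdot 16 = \left(- \frac{80}{279}\right) 3 \cdot 16 = \left(- \frac{80}{93}\right) 16 = - \frac{1280}{93}$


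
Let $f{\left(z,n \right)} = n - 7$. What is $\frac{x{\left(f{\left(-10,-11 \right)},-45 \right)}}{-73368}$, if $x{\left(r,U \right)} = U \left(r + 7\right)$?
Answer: $- \frac{55}{8152} \approx -0.0067468$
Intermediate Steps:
$f{\left(z,n \right)} = -7 + n$ ($f{\left(z,n \right)} = n - 7 = -7 + n$)
$x{\left(r,U \right)} = U \left(7 + r\right)$
$\frac{x{\left(f{\left(-10,-11 \right)},-45 \right)}}{-73368} = \frac{\left(-45\right) \left(7 - 18\right)}{-73368} = - 45 \left(7 - 18\right) \left(- \frac{1}{73368}\right) = \left(-45\right) \left(-11\right) \left(- \frac{1}{73368}\right) = 495 \left(- \frac{1}{73368}\right) = - \frac{55}{8152}$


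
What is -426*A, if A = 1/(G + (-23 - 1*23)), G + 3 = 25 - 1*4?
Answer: 213/14 ≈ 15.214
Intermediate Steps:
G = 18 (G = -3 + (25 - 1*4) = -3 + (25 - 4) = -3 + 21 = 18)
A = -1/28 (A = 1/(18 + (-23 - 1*23)) = 1/(18 + (-23 - 23)) = 1/(18 - 46) = 1/(-28) = -1/28 ≈ -0.035714)
-426*A = -426*(-1/28) = 213/14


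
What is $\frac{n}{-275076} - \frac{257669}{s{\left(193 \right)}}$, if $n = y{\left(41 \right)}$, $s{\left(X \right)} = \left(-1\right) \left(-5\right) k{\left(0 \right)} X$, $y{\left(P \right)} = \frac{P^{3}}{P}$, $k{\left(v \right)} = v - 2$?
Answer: $\frac{35437656757}{265448340} \approx 133.5$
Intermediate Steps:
$k{\left(v \right)} = -2 + v$ ($k{\left(v \right)} = v - 2 = -2 + v$)
$y{\left(P \right)} = P^{2}$
$s{\left(X \right)} = - 10 X$ ($s{\left(X \right)} = \left(-1\right) \left(-5\right) \left(-2 + 0\right) X = 5 \left(-2\right) X = - 10 X$)
$n = 1681$ ($n = 41^{2} = 1681$)
$\frac{n}{-275076} - \frac{257669}{s{\left(193 \right)}} = \frac{1681}{-275076} - \frac{257669}{\left(-10\right) 193} = 1681 \left(- \frac{1}{275076}\right) - \frac{257669}{-1930} = - \frac{1681}{275076} - - \frac{257669}{1930} = - \frac{1681}{275076} + \frac{257669}{1930} = \frac{35437656757}{265448340}$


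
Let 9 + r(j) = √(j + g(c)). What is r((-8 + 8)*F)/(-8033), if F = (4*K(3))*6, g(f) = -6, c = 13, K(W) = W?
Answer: 9/8033 - I*√6/8033 ≈ 0.0011204 - 0.00030493*I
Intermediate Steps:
F = 72 (F = (4*3)*6 = 12*6 = 72)
r(j) = -9 + √(-6 + j) (r(j) = -9 + √(j - 6) = -9 + √(-6 + j))
r((-8 + 8)*F)/(-8033) = (-9 + √(-6 + (-8 + 8)*72))/(-8033) = (-9 + √(-6 + 0*72))*(-1/8033) = (-9 + √(-6 + 0))*(-1/8033) = (-9 + √(-6))*(-1/8033) = (-9 + I*√6)*(-1/8033) = 9/8033 - I*√6/8033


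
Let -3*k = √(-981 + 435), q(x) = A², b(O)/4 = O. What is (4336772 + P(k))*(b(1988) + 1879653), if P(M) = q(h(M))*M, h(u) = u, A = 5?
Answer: 8186112511060 - 47190125*I*√546/3 ≈ 8.1861e+12 - 3.6756e+8*I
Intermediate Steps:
b(O) = 4*O
q(x) = 25 (q(x) = 5² = 25)
k = -I*√546/3 (k = -√(-981 + 435)/3 = -I*√546/3 ≈ -7.7889*I)
P(M) = 25*M
(4336772 + P(k))*(b(1988) + 1879653) = (4336772 + 25*(-I*√546/3))*(4*1988 + 1879653) = (4336772 - 25*I*√546/3)*(7952 + 1879653) = (4336772 - 25*I*√546/3)*1887605 = 8186112511060 - 47190125*I*√546/3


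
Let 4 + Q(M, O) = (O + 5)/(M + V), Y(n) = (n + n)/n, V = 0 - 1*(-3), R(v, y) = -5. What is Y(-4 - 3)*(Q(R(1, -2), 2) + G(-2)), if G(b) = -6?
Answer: -27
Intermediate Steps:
V = 3 (V = 0 + 3 = 3)
Y(n) = 2 (Y(n) = (2*n)/n = 2)
Q(M, O) = -4 + (5 + O)/(3 + M) (Q(M, O) = -4 + (O + 5)/(M + 3) = -4 + (5 + O)/(3 + M))
Y(-4 - 3)*(Q(R(1, -2), 2) + G(-2)) = 2*((-7 + 2 - 4*(-5))/(3 - 5) - 6) = 2*((-7 + 2 + 20)/(-2) - 6) = 2*(-1/2*15 - 6) = 2*(-15/2 - 6) = 2*(-27/2) = -27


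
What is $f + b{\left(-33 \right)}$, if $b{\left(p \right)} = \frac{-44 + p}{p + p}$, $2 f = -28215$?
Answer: $- \frac{42319}{3} \approx -14106.0$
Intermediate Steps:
$f = - \frac{28215}{2}$ ($f = \frac{1}{2} \left(-28215\right) = - \frac{28215}{2} \approx -14108.0$)
$b{\left(p \right)} = \frac{-44 + p}{2 p}$
$f + b{\left(-33 \right)} = - \frac{28215}{2} + \frac{-44 - 33}{2 \left(-33\right)} = - \frac{28215}{2} + \frac{1}{2} \left(- \frac{1}{33}\right) \left(-77\right) = - \frac{28215}{2} + \frac{7}{6} = - \frac{42319}{3}$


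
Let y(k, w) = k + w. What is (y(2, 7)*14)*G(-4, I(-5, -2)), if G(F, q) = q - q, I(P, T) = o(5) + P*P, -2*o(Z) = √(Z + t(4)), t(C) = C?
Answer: 0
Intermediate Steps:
o(Z) = -√(4 + Z)/2 (o(Z) = -√(Z + 4)/2 = -√(4 + Z)/2)
I(P, T) = -3/2 + P² (I(P, T) = -√(4 + 5)/2 + P*P = -√9/2 + P² = -½*3 + P² = -3/2 + P²)
G(F, q) = 0
(y(2, 7)*14)*G(-4, I(-5, -2)) = ((2 + 7)*14)*0 = (9*14)*0 = 126*0 = 0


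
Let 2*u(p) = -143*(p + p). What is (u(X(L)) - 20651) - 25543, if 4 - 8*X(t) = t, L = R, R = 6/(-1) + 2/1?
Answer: -46337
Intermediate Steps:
R = -4 (R = 6*(-1) + 2*1 = -6 + 2 = -4)
L = -4
X(t) = ½ - t/8
u(p) = -143*p (u(p) = (-143*(p + p))/2 = (-286*p)/2 = -143*p)
(u(X(L)) - 20651) - 25543 = (-143*(½ - ⅛*(-4)) - 20651) - 25543 = (-143*(½ + ½) - 20651) - 25543 = (-143*1 - 20651) - 25543 = (-143 - 20651) - 25543 = -20794 - 25543 = -46337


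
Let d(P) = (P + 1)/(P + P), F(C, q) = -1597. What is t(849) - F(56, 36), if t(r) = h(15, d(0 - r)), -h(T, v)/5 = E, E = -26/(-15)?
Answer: 4765/3 ≈ 1588.3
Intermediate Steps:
E = 26/15 (E = -26*(-1/15) = 26/15 ≈ 1.7333)
d(P) = (1 + P)/(2*P) (d(P) = (1 + P)/((2*P)) = (1 + P)*(1/(2*P)) = (1 + P)/(2*P))
h(T, v) = -26/3 (h(T, v) = -5*26/15 = -26/3)
t(r) = -26/3
t(849) - F(56, 36) = -26/3 - 1*(-1597) = -26/3 + 1597 = 4765/3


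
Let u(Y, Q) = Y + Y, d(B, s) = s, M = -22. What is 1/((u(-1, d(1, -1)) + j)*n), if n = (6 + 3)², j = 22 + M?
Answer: -1/162 ≈ -0.0061728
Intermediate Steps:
u(Y, Q) = 2*Y
j = 0 (j = 22 - 22 = 0)
n = 81 (n = 9² = 81)
1/((u(-1, d(1, -1)) + j)*n) = 1/((2*(-1) + 0)*81) = 1/((-2 + 0)*81) = 1/(-2*81) = 1/(-162) = -1/162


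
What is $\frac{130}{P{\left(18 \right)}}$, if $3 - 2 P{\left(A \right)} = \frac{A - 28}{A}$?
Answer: $\frac{585}{8} \approx 73.125$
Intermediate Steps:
$P{\left(A \right)} = \frac{3}{2} - \frac{-28 + A}{2 A}$ ($P{\left(A \right)} = \frac{3}{2} - \frac{\left(A - 28\right) \frac{1}{A}}{2} = \frac{3}{2} - \frac{\left(-28 + A\right) \frac{1}{A}}{2} = \frac{3}{2} - \frac{\frac{1}{A} \left(-28 + A\right)}{2} = \frac{3}{2} - \frac{-28 + A}{2 A}$)
$\frac{130}{P{\left(18 \right)}} = \frac{130}{\frac{1}{18} \left(14 + 18\right)} = \frac{130}{\frac{1}{18} \cdot 32} = \frac{130}{\frac{16}{9}} = 130 \cdot \frac{9}{16} = \frac{585}{8}$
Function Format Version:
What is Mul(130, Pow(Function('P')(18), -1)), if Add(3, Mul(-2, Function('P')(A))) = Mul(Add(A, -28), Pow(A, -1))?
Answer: Rational(585, 8) ≈ 73.125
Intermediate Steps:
Function('P')(A) = Add(Rational(3, 2), Mul(Rational(-1, 2), Pow(A, -1), Add(-28, A))) (Function('P')(A) = Add(Rational(3, 2), Mul(Rational(-1, 2), Mul(Add(A, -28), Pow(A, -1)))) = Add(Rational(3, 2), Mul(Rational(-1, 2), Mul(Add(-28, A), Pow(A, -1)))) = Add(Rational(3, 2), Mul(Rational(-1, 2), Mul(Pow(A, -1), Add(-28, A)))) = Add(Rational(3, 2), Mul(Rational(-1, 2), Pow(A, -1), Add(-28, A))))
Mul(130, Pow(Function('P')(18), -1)) = Mul(130, Pow(Mul(Pow(18, -1), Add(14, 18)), -1)) = Mul(130, Pow(Mul(Rational(1, 18), 32), -1)) = Mul(130, Pow(Rational(16, 9), -1)) = Mul(130, Rational(9, 16)) = Rational(585, 8)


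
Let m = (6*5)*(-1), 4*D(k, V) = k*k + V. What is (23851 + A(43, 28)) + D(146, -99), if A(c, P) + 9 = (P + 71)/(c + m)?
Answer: 1516001/52 ≈ 29154.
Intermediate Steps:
D(k, V) = V/4 + k**2/4 (D(k, V) = (k*k + V)/4 = (k**2 + V)/4 = (V + k**2)/4 = V/4 + k**2/4)
m = -30 (m = 30*(-1) = -30)
A(c, P) = -9 + (71 + P)/(-30 + c) (A(c, P) = -9 + (P + 71)/(c - 30) = -9 + (71 + P)/(-30 + c))
(23851 + A(43, 28)) + D(146, -99) = (23851 + (341 + 28 - 9*43)/(-30 + 43)) + ((1/4)*(-99) + (1/4)*146**2) = (23851 + (341 + 28 - 387)/13) + (-99/4 + (1/4)*21316) = (23851 + (1/13)*(-18)) + (-99/4 + 5329) = (23851 - 18/13) + 21217/4 = 310045/13 + 21217/4 = 1516001/52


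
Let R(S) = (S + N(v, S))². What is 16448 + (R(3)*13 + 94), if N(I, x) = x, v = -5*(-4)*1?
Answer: 17010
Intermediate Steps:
v = 20 (v = 20*1 = 20)
R(S) = 4*S² (R(S) = (S + S)² = (2*S)² = 4*S²)
16448 + (R(3)*13 + 94) = 16448 + ((4*3²)*13 + 94) = 16448 + ((4*9)*13 + 94) = 16448 + (36*13 + 94) = 16448 + (468 + 94) = 16448 + 562 = 17010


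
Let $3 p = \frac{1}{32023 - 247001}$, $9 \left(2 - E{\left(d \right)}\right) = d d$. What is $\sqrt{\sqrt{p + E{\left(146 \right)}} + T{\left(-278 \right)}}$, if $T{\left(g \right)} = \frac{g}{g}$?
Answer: $\frac{\sqrt{415939864356 + 644934 i \sqrt{984298581873166}}}{644934} \approx 4.9828 + 4.8814 i$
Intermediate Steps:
$E{\left(d \right)} = 2 - \frac{d^{2}}{9}$ ($E{\left(d \right)} = 2 - \frac{d d}{9} = 2 - \frac{d^{2}}{9}$)
$T{\left(g \right)} = 1$
$p = - \frac{1}{644934}$ ($p = \frac{1}{3 \left(32023 - 247001\right)} = \frac{1}{3 \left(-214978\right)} = \frac{1}{3} \left(- \frac{1}{214978}\right) = - \frac{1}{644934} \approx -1.5505 \cdot 10^{-6}$)
$\sqrt{\sqrt{p + E{\left(146 \right)}} + T{\left(-278 \right)}} = \sqrt{\sqrt{- \frac{1}{644934} + \left(2 - \frac{146^{2}}{9}\right)} + 1} = \sqrt{\sqrt{- \frac{1}{644934} + \left(2 - \frac{21316}{9}\right)} + 1} = \sqrt{\sqrt{- \frac{1}{644934} - \frac{21298}{9}} + 1} = \sqrt{\sqrt{- \frac{4578601447}{1934802}} + 1} = \sqrt{\frac{i \sqrt{984298581873166}}{644934} + 1} = \sqrt{1 + \frac{i \sqrt{984298581873166}}{644934}}$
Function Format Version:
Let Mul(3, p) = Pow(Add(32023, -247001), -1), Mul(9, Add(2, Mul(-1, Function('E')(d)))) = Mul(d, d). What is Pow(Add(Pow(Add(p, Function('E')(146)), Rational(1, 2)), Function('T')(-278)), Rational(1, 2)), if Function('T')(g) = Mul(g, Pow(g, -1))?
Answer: Mul(Rational(1, 644934), Pow(Add(415939864356, Mul(644934, I, Pow(984298581873166, Rational(1, 2)))), Rational(1, 2))) ≈ Add(4.9828, Mul(4.8814, I))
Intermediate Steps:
Function('E')(d) = Add(2, Mul(Rational(-1, 9), Pow(d, 2))) (Function('E')(d) = Add(2, Mul(Rational(-1, 9), Mul(d, d))) = Add(2, Mul(Rational(-1, 9), Pow(d, 2))))
Function('T')(g) = 1
p = Rational(-1, 644934) (p = Mul(Rational(1, 3), Pow(Add(32023, -247001), -1)) = Mul(Rational(1, 3), Pow(-214978, -1)) = Mul(Rational(1, 3), Rational(-1, 214978)) = Rational(-1, 644934) ≈ -1.5505e-6)
Pow(Add(Pow(Add(p, Function('E')(146)), Rational(1, 2)), Function('T')(-278)), Rational(1, 2)) = Pow(Add(Pow(Add(Rational(-1, 644934), Add(2, Mul(Rational(-1, 9), Pow(146, 2)))), Rational(1, 2)), 1), Rational(1, 2)) = Pow(Add(Pow(Add(Rational(-1, 644934), Add(2, Mul(Rational(-1, 9), 21316))), Rational(1, 2)), 1), Rational(1, 2)) = Pow(Add(Pow(Add(Rational(-1, 644934), Add(2, Rational(-21316, 9))), Rational(1, 2)), 1), Rational(1, 2)) = Pow(Add(Pow(Add(Rational(-1, 644934), Rational(-21298, 9)), Rational(1, 2)), 1), Rational(1, 2)) = Pow(Add(Pow(Rational(-4578601447, 1934802), Rational(1, 2)), 1), Rational(1, 2)) = Pow(Add(Mul(Rational(1, 644934), I, Pow(984298581873166, Rational(1, 2))), 1), Rational(1, 2)) = Pow(Add(1, Mul(Rational(1, 644934), I, Pow(984298581873166, Rational(1, 2)))), Rational(1, 2))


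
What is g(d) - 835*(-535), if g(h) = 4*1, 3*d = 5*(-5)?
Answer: 446729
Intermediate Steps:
d = -25/3 (d = (5*(-5))/3 = (⅓)*(-25) = -25/3 ≈ -8.3333)
g(h) = 4
g(d) - 835*(-535) = 4 - 835*(-535) = 4 + 446725 = 446729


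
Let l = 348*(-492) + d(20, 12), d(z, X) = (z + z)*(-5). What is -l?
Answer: 171416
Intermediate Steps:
d(z, X) = -10*z (d(z, X) = (2*z)*(-5) = -10*z)
l = -171416 (l = 348*(-492) - 10*20 = -171216 - 200 = -171416)
-l = -1*(-171416) = 171416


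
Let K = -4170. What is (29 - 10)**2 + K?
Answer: -3809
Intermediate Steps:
(29 - 10)**2 + K = (29 - 10)**2 - 4170 = 19**2 - 4170 = 361 - 4170 = -3809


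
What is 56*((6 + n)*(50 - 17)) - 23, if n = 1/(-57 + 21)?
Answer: 33041/3 ≈ 11014.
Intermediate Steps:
n = -1/36 (n = 1/(-36) = -1/36 ≈ -0.027778)
56*((6 + n)*(50 - 17)) - 23 = 56*((6 - 1/36)*(50 - 17)) - 23 = 56*((215/36)*33) - 23 = 56*(2365/12) - 23 = 33110/3 - 23 = 33041/3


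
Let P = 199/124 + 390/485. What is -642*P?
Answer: -9300975/6014 ≈ -1546.6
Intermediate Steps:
P = 28975/12028 (P = 199*(1/124) + 390*(1/485) = 199/124 + 78/97 = 28975/12028 ≈ 2.4090)
-642*P = -642*28975/12028 = -9300975/6014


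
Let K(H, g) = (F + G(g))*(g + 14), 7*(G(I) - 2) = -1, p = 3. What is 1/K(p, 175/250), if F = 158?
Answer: 10/23499 ≈ 0.00042555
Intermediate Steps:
G(I) = 13/7 (G(I) = 2 + (⅐)*(-1) = 2 - ⅐ = 13/7)
K(H, g) = 2238 + 1119*g/7 (K(H, g) = (158 + 13/7)*(g + 14) = 1119*(14 + g)/7 = 2238 + 1119*g/7)
1/K(p, 175/250) = 1/(2238 + 1119*(175/250)/7) = 1/(2238 + 1119*(175*(1/250))/7) = 1/(2238 + (1119/7)*(7/10)) = 1/(2238 + 1119/10) = 1/(23499/10) = 10/23499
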